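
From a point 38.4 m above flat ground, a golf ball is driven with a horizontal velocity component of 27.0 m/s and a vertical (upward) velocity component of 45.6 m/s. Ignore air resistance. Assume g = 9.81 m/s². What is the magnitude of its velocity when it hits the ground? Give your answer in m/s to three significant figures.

The projectile lands when y = 38.4 + (45.60) t − ½·9.81·t² = 0. Positive root: t = (45.60 + √(45.60² + 2·9.81·38.4)) / 9.81 = (45.60 + 53.22) / 9.81 = 10.07 s.
Vertical velocity at impact: v_y = v_y0 − g t = 45.60 − 9.81 × 10.07 = −53.22 m/s.
Speed: |v| = √(vₓ² + v_y²) = √(27.00² + 53.22²) = 59.68 m/s.

59.7 m/s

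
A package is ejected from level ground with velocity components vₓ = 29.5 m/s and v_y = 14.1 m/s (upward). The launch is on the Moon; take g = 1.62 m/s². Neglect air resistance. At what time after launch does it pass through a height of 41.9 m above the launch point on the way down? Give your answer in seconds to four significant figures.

13.61 s

Set y = v_y0 t − ½ g t² = 41.9: 0.8100 t² − 14.10 t + 41.9 = 0.
Quadratic formula: t = (14.10 ± √63.054) / 1.62 = (14.10 ± 7.941) / 1.62 → t = 3.802 s or 13.61 s.
The descending-branch root is 13.61 s.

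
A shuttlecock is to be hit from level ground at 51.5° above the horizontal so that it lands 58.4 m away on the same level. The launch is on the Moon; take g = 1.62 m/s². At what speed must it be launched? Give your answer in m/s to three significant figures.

9.85 m/s

On level ground R = v₀² sin 2θ / g ⇒ v₀ = √(gR / sin 2θ).
v₀ = √(1.62 × 58.4 / sin 103.0°) = √(94.61 / 0.9744) = √97.097 = 9.854 m/s.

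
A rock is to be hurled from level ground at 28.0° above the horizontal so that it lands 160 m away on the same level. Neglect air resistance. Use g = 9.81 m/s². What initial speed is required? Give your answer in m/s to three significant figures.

On level ground R = v₀² sin 2θ / g ⇒ v₀ = √(gR / sin 2θ).
v₀ = √(9.81 × 160 / sin 56.00°) = √(1570 / 0.8290) = √1893.3 = 43.51 m/s.

43.5 m/s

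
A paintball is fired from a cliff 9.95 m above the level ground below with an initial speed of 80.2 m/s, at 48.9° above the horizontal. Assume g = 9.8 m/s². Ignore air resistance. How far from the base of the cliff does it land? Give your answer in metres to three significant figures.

Components: vₓ = 80.20 cos 48.9° = 52.72 m/s, v_y0 = 80.20 sin 48.9° = 60.44 m/s.
The projectile lands when y = 9.95 + (60.44) t − ½·9.80·t² = 0. Positive root: t = (60.44 + √(60.44² + 2·9.80·9.95)) / 9.80 = (60.44 + 62.03) / 9.80 = 12.50 s.
Horizontal distance: R = vₓ t = 52.72 × 12.50 = 658.8 m.

659 m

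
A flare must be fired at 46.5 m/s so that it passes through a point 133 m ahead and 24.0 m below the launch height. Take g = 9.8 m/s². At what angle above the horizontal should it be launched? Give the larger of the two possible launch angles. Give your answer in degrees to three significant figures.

Trajectory: y = x tanθ − g x² (1 + tan²θ)/(2v₀²). With x = 133, y = −24.0, v₀ = 46.5, g = 9.80:
40.09 tan²θ − 133 tanθ + (16.09) = 0.
tanθ = [133 ± √(133² − 4 × 40.09 × (16.09))] / (2 × 40.09) = (133 ± 122.9) / 80.17, giving tanθ = 0.1257 or 3.192.
θ = 7.165° or 72.61°; the larger is 72.61°.

72.6°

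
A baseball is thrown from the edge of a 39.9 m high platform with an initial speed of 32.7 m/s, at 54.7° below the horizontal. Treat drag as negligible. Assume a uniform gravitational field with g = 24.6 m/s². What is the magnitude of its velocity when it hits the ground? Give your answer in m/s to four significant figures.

55.07 m/s

Resolve: vₓ = 32.70 cos 54.7° = 18.90 m/s and v_y0 = −26.69 m/s (downward).
With up positive and y = 0 at the ground: y(t) = 39.9 + (−26.69) t − 12.30 t². Setting y = 0 and taking the positive root: t = [−26.69 + √(26.69² + 2·24.6·39.9)] / 24.6 = (−26.69 + 51.72) / 24.6 = 1.018 s.
Vertical velocity at impact: v_y = v_y0 − g t = −26.69 − 24.6 × 1.018 = −51.72 m/s.
Speed: |v| = √(vₓ² + v_y²) = √(18.90² + 51.72²) = 55.07 m/s.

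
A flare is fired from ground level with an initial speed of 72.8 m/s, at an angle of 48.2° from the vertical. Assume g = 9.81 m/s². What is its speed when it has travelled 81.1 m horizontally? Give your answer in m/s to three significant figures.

64.0 m/s

Horizontal component vₓ = 72.80 sin 48.2° = 54.27 m/s; vertical v_y0 = 72.80 cos 48.2° = 48.52 m/s.
Time to reach x = 81.1 m: t = x/vₓ = 81.1/54.27 = 1.494 s.
Vertical velocity there: v_y = v_y0 − g t = 48.52 − 9.81 × 1.494 = 33.86 m/s.
Speed: √(vₓ² + v_y²) = √(54.27² + 33.86²) = 63.97 m/s.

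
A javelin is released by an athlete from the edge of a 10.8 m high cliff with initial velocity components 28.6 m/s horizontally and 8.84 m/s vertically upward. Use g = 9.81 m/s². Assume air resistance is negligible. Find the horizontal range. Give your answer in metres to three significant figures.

Vertical motion (up positive, ground at y = 0): 4.905 t² − (8.840) t − 10.8 = 0, so t = (8.840 + √(8.840² + 2·9.81·10.8)) / 9.81 = (8.840 + 17.03) / 9.81 = 2.637 s.
Horizontal distance: R = vₓ t = 28.60 × 2.637 = 75.42 m.

75.4 m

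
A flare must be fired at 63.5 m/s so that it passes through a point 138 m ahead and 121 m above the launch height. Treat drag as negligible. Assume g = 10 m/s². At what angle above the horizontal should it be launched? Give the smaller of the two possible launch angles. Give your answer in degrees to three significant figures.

53.8°

Trajectory: y = x tanθ − g x² (1 + tan²θ)/(2v₀²). With x = 138, y = 121, v₀ = 63.5, g = 10.0:
23.61 tan²θ − 138 tanθ + (144.6) = 0.
tanθ = [138 ± √(138² − 4 × 23.61 × (144.6))] / (2 × 23.61) = (138 ± 73.38) / 47.23, giving tanθ = 1.368 or 4.476.
θ = 53.84° or 77.40°; the smaller is 53.84°.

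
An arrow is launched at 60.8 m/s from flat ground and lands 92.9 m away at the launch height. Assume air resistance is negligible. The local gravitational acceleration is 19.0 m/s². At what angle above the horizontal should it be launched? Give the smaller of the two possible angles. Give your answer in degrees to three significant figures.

R = v₀² sin 2θ / g gives sin 2θ = gR/v₀² = 19.0·92.9/60.8² = 0.4775.
2θ = 28.52° or 180° − 28.52° = 151.5°, so θ = 14.26° or 75.74°.
The smaller angle is 14.26°.

14.3°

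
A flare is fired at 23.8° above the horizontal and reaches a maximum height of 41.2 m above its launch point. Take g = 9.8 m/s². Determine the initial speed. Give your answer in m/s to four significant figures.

70.42 m/s

At the peak v_y = 0, so v_y0 = √(2gH) = √(2 × 9.80 × 41.2) = 28.42 m/s.
v_y0 = v₀ sin θ ⇒ v₀ = 28.42 / sin 23.8° = 70.42 m/s.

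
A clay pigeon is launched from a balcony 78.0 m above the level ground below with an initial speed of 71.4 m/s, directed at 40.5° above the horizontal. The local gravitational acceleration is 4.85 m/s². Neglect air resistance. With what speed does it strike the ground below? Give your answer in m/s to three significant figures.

Horizontal component vₓ = 71.40 cos 40.5° = 54.29 m/s; vertical v_y0 = 71.40 sin 40.5° = 46.37 m/s.
The projectile lands when y = 78.0 + (46.37) t − ½·4.85·t² = 0. Positive root: t = (46.37 + √(46.37² + 2·4.85·78.0)) / 4.85 = (46.37 + 53.92) / 4.85 = 20.68 s.
Vertical velocity at impact: v_y = v_y0 − g t = 46.37 − 4.85 × 20.68 = −53.92 m/s.
Speed: |v| = √(vₓ² + v_y²) = √(54.29² + 53.92²) = 76.52 m/s.

76.5 m/s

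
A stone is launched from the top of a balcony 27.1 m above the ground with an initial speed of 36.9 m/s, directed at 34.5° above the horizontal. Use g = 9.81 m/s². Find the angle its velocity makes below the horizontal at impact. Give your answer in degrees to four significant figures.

45.66°

Components: vₓ = 36.90 cos 34.5° = 30.41 m/s, v_y0 = 36.90 sin 34.5° = 20.90 m/s.
With up positive and y = 0 at the ground: y(t) = 27.1 + (20.90) t − 4.905 t². Setting y = 0 and taking the positive root: t = [20.90 + √(20.90² + 2·9.81·27.1)] / 9.81 = (20.90 + 31.12) / 9.81 = 5.303 s.
At impact: v_y = v_y0 − g t = −31.12 m/s; vₓ = 30.41 m/s.
Angle below horizontal: arctan(|v_y|/vₓ) = arctan(31.12/30.41) = 45.66°.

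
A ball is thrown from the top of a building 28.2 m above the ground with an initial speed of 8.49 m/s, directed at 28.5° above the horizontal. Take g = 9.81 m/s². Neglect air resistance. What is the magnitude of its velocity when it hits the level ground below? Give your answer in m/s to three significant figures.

25.0 m/s

Components: vₓ = 8.490 cos 28.5° = 7.461 m/s, v_y0 = 8.490 sin 28.5° = 4.051 m/s.
Vertical motion (up positive, ground at y = 0): 4.905 t² − (4.051) t − 28.2 = 0, so t = (4.051 + √(4.051² + 2·9.81·28.2)) / 9.81 = (4.051 + 23.87) / 9.81 = 2.846 s.
Vertical velocity at impact: v_y = v_y0 − g t = 4.051 − 9.81 × 2.846 = −23.87 m/s.
Speed: |v| = √(vₓ² + v_y²) = √(7.461² + 23.87²) = 25.01 m/s.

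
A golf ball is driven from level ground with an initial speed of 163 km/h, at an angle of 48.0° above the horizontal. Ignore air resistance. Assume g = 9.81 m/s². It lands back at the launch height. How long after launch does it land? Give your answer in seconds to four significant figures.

6.860 s

Convert: 163 km/h = 163/3.6 = 45.28 m/s.
Components: vₓ = 45.28 cos 48.0° = 30.30 m/s, v_y0 = 45.28 sin 48.0° = 33.65 m/s.
Time of flight on level ground: T = 2 v_y0 / g = 2 × 33.65 / 9.81 = 6.860 s.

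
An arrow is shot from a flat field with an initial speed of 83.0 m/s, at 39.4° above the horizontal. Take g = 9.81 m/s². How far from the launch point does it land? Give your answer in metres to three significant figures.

Resolve: vₓ = 83.00 cos 39.4° = 64.14 m/s and v_y0 = 83.00 sin 39.4° = 52.68 m/s.
Time aloft: T = 2 v_y0 / g = 2 × 52.68 / 9.81 = 10.74 s.
Horizontal distance R = vₓ T = 64.14 × 10.74 = 688.9 m.

689 m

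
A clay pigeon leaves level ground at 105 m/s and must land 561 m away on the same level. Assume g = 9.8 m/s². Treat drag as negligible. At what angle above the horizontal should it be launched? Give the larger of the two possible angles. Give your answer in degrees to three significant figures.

75.0°

From R = (v₀²/g) sin 2θ: sin 2θ = 9.80 × 561 / 11025 = 0.4987.
2θ = 29.91° or 180° − 29.91° = 150.1°, so θ = 14.96° or 75.04°.
The larger angle is 75.04°.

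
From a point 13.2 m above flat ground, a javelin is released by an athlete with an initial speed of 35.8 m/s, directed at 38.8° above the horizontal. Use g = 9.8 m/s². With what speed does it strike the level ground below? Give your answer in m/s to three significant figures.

vₓ = 35.80 cos 38.8° = 27.90 m/s; v_y0 = 35.80 sin 38.8° = 22.43 m/s.
With up positive and y = 0 at the ground: y(t) = 13.2 + (22.43) t − 4.900 t². Setting y = 0 and taking the positive root: t = [22.43 + √(22.43² + 2·9.80·13.2)] / 9.80 = (22.43 + 27.60) / 9.80 = 5.106 s.
Vertical velocity at impact: v_y = v_y0 − g t = 22.43 − 9.80 × 5.106 = −27.60 m/s.
Speed: |v| = √(vₓ² + v_y²) = √(27.90² + 27.60²) = 39.25 m/s.

39.2 m/s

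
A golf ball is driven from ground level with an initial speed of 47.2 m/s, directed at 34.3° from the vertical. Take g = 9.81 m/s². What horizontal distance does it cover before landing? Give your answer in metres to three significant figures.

211 m

Resolve: vₓ = 47.20 sin 34.3° = 26.60 m/s and v_y0 = 47.20 cos 34.3° = 38.99 m/s.
Flight time T = 2 v_y0 / g = 7.949 s.
Range: R = vₓ T = 26.60 × 7.949 = 211.4 m.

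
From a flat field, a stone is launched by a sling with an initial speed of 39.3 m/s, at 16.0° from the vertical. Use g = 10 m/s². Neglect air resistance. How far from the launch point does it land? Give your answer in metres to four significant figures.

Components: vₓ = 39.30 sin 16.0° = 10.83 m/s, v_y0 = 39.30 cos 16.0° = 37.78 m/s.
Flight time T = 2 v_y0 / g = 7.556 s.
Horizontal distance R = vₓ T = 10.83 × 7.556 = 81.85 m.

81.85 m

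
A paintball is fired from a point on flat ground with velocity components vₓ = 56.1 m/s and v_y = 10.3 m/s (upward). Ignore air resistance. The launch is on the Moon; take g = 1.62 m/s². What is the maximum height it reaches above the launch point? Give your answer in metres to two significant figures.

Maximum height: H = v_y0² / (2g) = 10.30² / (2 × 1.62) = 32.74 m.

33 m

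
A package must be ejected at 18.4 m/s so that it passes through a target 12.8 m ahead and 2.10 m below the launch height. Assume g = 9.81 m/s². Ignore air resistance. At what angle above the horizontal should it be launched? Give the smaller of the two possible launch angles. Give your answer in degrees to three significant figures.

1.23°

Trajectory: y = x tanθ − g x² (1 + tan²θ)/(2v₀²). With x = 12.8, y = −2.10, v₀ = 18.4, g = 9.81:
2.374 tan²θ − 12.8 tanθ + (0.2737) = 0.
tanθ = [12.8 ± √(12.8² − 4 × 2.374 × (0.2737))] / (2 × 2.374) = (12.8 ± 12.70) / 4.747, giving tanθ = 0.02147 or 5.371.
θ = 1.230° or 79.45°; the smaller is 1.230°.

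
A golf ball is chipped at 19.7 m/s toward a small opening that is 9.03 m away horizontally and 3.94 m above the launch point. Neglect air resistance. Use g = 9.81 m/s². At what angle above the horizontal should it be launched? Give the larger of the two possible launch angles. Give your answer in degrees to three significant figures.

Trajectory: y = x tanθ − g x² (1 + tan²θ)/(2v₀²). With x = 9.03, y = 3.94, v₀ = 19.7, g = 9.81:
1.031 tan²θ − 9.03 tanθ + (4.971) = 0.
tanθ = [9.03 ± √(9.03² − 4 × 1.031 × (4.971))] / (2 × 1.031) = (9.03 ± 7.813) / 2.061, giving tanθ = 0.5902 or 8.172.
θ = 30.55° or 83.02°; the larger is 83.02°.

83.0°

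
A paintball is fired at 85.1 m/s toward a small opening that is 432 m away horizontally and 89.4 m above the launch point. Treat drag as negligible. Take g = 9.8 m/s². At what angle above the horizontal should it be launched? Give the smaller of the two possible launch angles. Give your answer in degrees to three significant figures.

31.3°

Trajectory: y = x tanθ − g x² (1 + tan²θ)/(2v₀²). With x = 432, y = 89.4, v₀ = 85.1, g = 9.80:
126.3 tan²θ − 432 tanθ + (215.7) = 0.
tanθ = [432 ± √(432² − 4 × 126.3 × (215.7))] / (2 × 126.3) = (432 ± 278.7) / 252.5, giving tanθ = 0.6069 or 2.814.
θ = 31.25° or 70.44°; the smaller is 31.25°.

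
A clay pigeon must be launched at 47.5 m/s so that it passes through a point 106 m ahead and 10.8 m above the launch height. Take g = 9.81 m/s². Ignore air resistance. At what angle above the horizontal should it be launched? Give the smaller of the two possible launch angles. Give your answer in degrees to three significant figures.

Trajectory: y = x tanθ − g x² (1 + tan²θ)/(2v₀²). With x = 106, y = 10.8, v₀ = 47.5, g = 9.81:
24.43 tan²θ − 106 tanθ + (35.23) = 0.
tanθ = [106 ± √(106² − 4 × 24.43 × (35.23))] / (2 × 24.43) = (106 ± 88.28) / 48.85, giving tanθ = 0.3626 or 3.977.
θ = 19.93° or 75.89°; the smaller is 19.93°.

19.9°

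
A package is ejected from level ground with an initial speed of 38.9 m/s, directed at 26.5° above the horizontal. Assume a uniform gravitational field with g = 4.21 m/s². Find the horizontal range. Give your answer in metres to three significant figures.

287 m

Resolve: vₓ = 38.90 cos 26.5° = 34.81 m/s and v_y0 = 38.90 sin 26.5° = 17.36 m/s.
Time aloft: T = 2 v_y0 / g = 2 × 17.36 / 4.21 = 8.246 s.
Horizontal distance R = vₓ T = 34.81 × 8.246 = 287.1 m.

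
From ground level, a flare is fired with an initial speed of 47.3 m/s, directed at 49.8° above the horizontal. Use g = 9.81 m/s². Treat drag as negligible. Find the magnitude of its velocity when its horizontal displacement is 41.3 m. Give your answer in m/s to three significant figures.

vₓ = 47.30 cos 49.8° = 30.53 m/s; v_y0 = 47.30 sin 49.8° = 36.13 m/s.
At x = 41.3 m, t = x/vₓ = 41.3/30.53 = 1.353 s.
Vertical velocity there: v_y = v_y0 − g t = 36.13 − 9.81 × 1.353 = 22.86 m/s.
Speed: √(vₓ² + v_y²) = √(30.53² + 22.86²) = 38.14 m/s.

38.1 m/s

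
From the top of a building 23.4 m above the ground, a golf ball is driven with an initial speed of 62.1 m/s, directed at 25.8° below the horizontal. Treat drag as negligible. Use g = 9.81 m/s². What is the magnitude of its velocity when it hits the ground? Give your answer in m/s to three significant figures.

Resolve: vₓ = 62.10 cos 25.8° = 55.91 m/s and v_y0 = −27.03 m/s (downward).
Vertical motion (up positive, ground at y = 0): 4.905 t² − (−27.03) t − 23.4 = 0, so t = (−27.03 + √(27.03² + 2·9.81·23.4)) / 9.81 = (−27.03 + 34.49) / 9.81 = 0.7607 s.
Vertical velocity at impact: v_y = v_y0 − g t = −27.03 − 9.81 × 0.7607 = −34.49 m/s.
Speed: |v| = √(vₓ² + v_y²) = √(55.91² + 34.49²) = 65.69 m/s.

65.7 m/s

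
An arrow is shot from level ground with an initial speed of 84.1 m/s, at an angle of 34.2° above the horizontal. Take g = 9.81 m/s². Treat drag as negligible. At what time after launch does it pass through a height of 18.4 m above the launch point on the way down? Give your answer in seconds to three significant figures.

9.23 s

Components: vₓ = 84.10 cos 34.2° = 69.56 m/s, v_y0 = 84.10 sin 34.2° = 47.27 m/s.
Height y(t) = 47.27 t − 4.905 t² = 18.4 gives 4.905 t² − 47.27 t + 18.4 = 0.
Quadratic formula: t = (47.27 ± √1873.6) / 9.81 = (47.27 ± 43.28) / 9.81 → t = 0.4064 s or 9.231 s.
The descending-branch root is 9.231 s.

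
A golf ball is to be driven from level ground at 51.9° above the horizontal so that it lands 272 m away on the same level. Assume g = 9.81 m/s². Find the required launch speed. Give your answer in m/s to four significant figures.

On level ground R = v₀² sin 2θ / g ⇒ v₀ = √(gR / sin 2θ).
v₀ = √(9.81 × 272 / sin 103.8°) = √(2668 / 0.9711) = √2747.6 = 52.42 m/s.

52.42 m/s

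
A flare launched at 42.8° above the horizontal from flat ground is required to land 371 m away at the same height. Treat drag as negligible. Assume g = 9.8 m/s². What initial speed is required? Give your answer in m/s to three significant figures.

On level ground R = v₀² sin 2θ / g ⇒ v₀ = √(gR / sin 2θ).
v₀ = √(9.80 × 371 / sin 85.60°) = √(3636 / 0.9971) = √3646.5 = 60.39 m/s.

60.4 m/s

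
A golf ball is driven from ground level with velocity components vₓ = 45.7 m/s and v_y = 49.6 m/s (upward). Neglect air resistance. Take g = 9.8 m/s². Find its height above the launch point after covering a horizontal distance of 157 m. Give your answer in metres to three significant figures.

Time to reach x = 157 m: t = x/vₓ = 157/45.70 = 3.435 s.
Height: y = v_y0 t − ½ g t² = 49.60 × 3.435 − 4.900 × 3.435² = 170.4 − 57.83 = 112.6 m.

113 m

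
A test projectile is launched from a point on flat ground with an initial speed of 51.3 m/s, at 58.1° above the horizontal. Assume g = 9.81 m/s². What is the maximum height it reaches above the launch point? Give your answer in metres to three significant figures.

Resolve: vₓ = 51.30 cos 58.1° = 27.11 m/s and v_y0 = 51.30 sin 58.1° = 43.55 m/s.
At the apex v_y = 0, so H = v_y0²/(2g) = 43.55²/19.62 = 96.68 m.

96.7 m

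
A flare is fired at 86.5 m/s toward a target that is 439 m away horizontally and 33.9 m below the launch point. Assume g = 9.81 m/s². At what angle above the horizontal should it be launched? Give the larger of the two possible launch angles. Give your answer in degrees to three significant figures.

Trajectory: y = x tanθ − g x² (1 + tan²θ)/(2v₀²). With x = 439, y = −33.9, v₀ = 86.5, g = 9.81:
126.3 tan²θ − 439 tanθ + (92.44) = 0.
tanθ = [439 ± √(439² − 4 × 126.3 × (92.44))] / (2 × 126.3) = (439 ± 382.1) / 252.7, giving tanθ = 0.2252 or 3.250.
θ = 12.69° or 72.90°; the larger is 72.90°.

72.9°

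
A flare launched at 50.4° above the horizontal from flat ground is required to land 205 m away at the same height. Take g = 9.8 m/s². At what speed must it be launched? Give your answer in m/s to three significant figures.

45.2 m/s

Level-ground range: R = v₀² sin(2θ)/g, so v₀ = √(gR / sin 2θ).
v₀ = √(9.80 × 205 / sin 100.8°) = √(2009 / 0.9823) = √2045.2 = 45.22 m/s.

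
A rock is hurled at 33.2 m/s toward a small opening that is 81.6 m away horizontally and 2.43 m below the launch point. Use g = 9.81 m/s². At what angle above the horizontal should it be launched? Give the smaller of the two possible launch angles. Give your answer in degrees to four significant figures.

21.21°

Trajectory: y = x tanθ − g x² (1 + tan²θ)/(2v₀²). With x = 81.6, y = −2.43, v₀ = 33.2, g = 9.81:
29.63 tan²θ − 81.6 tanθ + (27.20) = 0.
tanθ = [81.6 ± √(81.6² − 4 × 29.63 × (27.20))] / (2 × 29.63) = (81.6 ± 58.61) / 59.26, giving tanθ = 0.3880 or 2.366.
θ = 21.21° or 67.09°; the smaller is 21.21°.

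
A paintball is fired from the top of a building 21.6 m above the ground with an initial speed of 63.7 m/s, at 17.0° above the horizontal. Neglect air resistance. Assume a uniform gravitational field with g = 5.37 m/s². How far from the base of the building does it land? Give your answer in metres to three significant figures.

Horizontal component vₓ = 63.70 cos 17.0° = 60.92 m/s; vertical v_y0 = 63.70 sin 17.0° = 18.62 m/s.
With up positive and y = 0 at the ground: y(t) = 21.6 + (18.62) t − 2.685 t². Setting y = 0 and taking the positive root: t = [18.62 + √(18.62² + 2·5.37·21.6)] / 5.37 = (18.62 + 24.06) / 5.37 = 7.948 s.
Horizontal distance: R = vₓ t = 60.92 × 7.948 = 484.2 m.

484 m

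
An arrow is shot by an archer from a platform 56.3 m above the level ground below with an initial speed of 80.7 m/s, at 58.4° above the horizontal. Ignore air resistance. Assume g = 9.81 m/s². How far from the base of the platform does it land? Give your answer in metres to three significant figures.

625 m

Components: vₓ = 80.70 cos 58.4° = 42.29 m/s, v_y0 = 80.70 sin 58.4° = 68.73 m/s.
With up positive and y = 0 at the ground: y(t) = 56.3 + (68.73) t − 4.905 t². Setting y = 0 and taking the positive root: t = [68.73 + √(68.73² + 2·9.81·56.3)] / 9.81 = (68.73 + 76.35) / 9.81 = 14.79 s.
Horizontal distance: R = vₓ t = 42.29 × 14.79 = 625.4 m.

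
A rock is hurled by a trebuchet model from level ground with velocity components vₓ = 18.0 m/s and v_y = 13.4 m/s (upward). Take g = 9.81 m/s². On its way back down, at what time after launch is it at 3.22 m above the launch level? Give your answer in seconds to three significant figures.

Height y(t) = 13.40 t − 4.905 t² = 3.22 gives 4.905 t² − 13.40 t + 3.22 = 0.
t = [13.40 ± √(13.40² − 2·9.81·3.22)] / 9.81 = (13.40 ± 10.79) / 9.81, so t = 0.2662 s or t = 2.466 s.
The descending-branch root is 2.466 s.

2.47 s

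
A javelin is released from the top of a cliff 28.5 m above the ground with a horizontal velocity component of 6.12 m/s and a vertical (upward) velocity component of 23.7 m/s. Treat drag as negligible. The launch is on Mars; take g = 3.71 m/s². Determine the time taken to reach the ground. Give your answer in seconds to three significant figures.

13.9 s

The projectile lands when y = 28.5 + (23.70) t − ½·3.71·t² = 0. Positive root: t = (23.70 + √(23.70² + 2·3.71·28.5)) / 3.71 = (23.70 + 27.81) / 3.71 = 13.88 s.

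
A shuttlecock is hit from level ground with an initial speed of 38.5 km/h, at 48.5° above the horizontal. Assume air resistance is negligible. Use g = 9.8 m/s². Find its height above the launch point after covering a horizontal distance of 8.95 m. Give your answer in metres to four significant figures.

2.300 m

Convert: 38.5 km/h = 38.5/3.6 = 10.69 m/s.
Components: vₓ = 10.69 cos 48.5° = 7.086 m/s, v_y0 = 10.69 sin 48.5° = 8.010 m/s.
x = vₓ t ⇒ t = 8.95/7.086 = 1.263 s.
Height: y = v_y0 t − ½ g t² = 8.010 × 1.263 − 4.900 × 1.263² = 10.12 − 7.816 = 2.300 m.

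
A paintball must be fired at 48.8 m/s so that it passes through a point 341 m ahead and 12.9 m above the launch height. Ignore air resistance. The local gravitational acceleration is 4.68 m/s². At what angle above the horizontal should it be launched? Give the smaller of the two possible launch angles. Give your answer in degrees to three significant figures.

Trajectory: y = x tanθ − g x² (1 + tan²θ)/(2v₀²). With x = 341, y = 12.9, v₀ = 48.8, g = 4.68:
114.3 tan²θ − 341 tanθ + (127.2) = 0.
tanθ = [341 ± √(341² − 4 × 114.3 × (127.2))] / (2 × 114.3) = (341 ± 241.2) / 228.5, giving tanθ = 0.4368 or 2.548.
θ = 23.60° or 68.57°; the smaller is 23.60°.

23.6°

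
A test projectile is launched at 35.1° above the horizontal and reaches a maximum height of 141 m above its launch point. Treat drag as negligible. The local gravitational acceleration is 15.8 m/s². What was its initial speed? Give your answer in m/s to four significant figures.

116.1 m/s

At the peak v_y = 0, so v_y0 = √(2gH) = √(2 × 15.8 × 141) = 66.75 m/s.
v_y0 = v₀ sin θ ⇒ v₀ = 66.75 / sin 35.1° = 116.1 m/s.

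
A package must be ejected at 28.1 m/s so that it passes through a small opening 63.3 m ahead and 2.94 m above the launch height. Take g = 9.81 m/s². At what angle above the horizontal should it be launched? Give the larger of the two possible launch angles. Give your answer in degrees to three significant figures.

Trajectory: y = x tanθ − g x² (1 + tan²θ)/(2v₀²). With x = 63.3, y = 2.94, v₀ = 28.1, g = 9.81:
24.89 tan²θ − 63.3 tanθ + (27.83) = 0.
tanθ = [63.3 ± √(63.3² − 4 × 24.89 × (27.83))] / (2 × 24.89) = (63.3 ± 35.16) / 49.78, giving tanθ = 0.5653 or 1.978.
θ = 29.48° or 63.18°; the larger is 63.18°.

63.2°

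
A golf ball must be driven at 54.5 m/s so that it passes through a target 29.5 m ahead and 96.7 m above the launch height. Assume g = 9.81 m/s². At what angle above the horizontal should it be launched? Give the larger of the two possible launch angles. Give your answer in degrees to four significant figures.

Trajectory: y = x tanθ − g x² (1 + tan²θ)/(2v₀²). With x = 29.5, y = 96.7, v₀ = 54.5, g = 9.81:
1.437 tan²θ − 29.5 tanθ + (98.14) = 0.
tanθ = [29.5 ± √(29.5² − 4 × 1.437 × (98.14))] / (2 × 1.437) = (29.5 ± 17.50) / 2.874, giving tanθ = 4.176 or 16.35.
θ = 76.53° or 86.50°; the larger is 86.50°.

86.50°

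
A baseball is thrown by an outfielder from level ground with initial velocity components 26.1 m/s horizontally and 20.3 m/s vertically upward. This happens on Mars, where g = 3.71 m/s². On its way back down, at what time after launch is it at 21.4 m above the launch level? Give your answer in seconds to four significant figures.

Set y = v_y0 t − ½ g t² = 21.4: 1.855 t² − 20.30 t + 21.4 = 0.
t = [20.30 ± √(20.30² − 2·3.71·21.4)] / 3.71 = (20.30 ± 15.92) / 3.71, so t = 1.182 s or t = 9.762 s.
The descending-branch root is 9.762 s.

9.762 s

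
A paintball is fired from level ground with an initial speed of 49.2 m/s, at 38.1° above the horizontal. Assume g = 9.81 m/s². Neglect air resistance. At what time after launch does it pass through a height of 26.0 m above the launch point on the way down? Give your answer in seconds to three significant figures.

Resolve: vₓ = 49.20 cos 38.1° = 38.72 m/s and v_y0 = 49.20 sin 38.1° = 30.36 m/s.
Height y(t) = 30.36 t − 4.905 t² = 26.0 gives 4.905 t² − 30.36 t + 26.0 = 0.
t = [30.36 ± √(30.36² − 2·9.81·26.0)] / 9.81 = (30.36 ± 20.29) / 9.81, so t = 1.027 s or t = 5.162 s.
The descending-branch root is 5.162 s.

5.16 s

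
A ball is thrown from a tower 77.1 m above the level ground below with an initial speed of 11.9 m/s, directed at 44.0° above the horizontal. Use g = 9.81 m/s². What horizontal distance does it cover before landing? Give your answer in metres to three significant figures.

vₓ = 11.90 cos 44.0° = 8.560 m/s; v_y0 = 11.90 sin 44.0° = 8.266 m/s.
The projectile lands when y = 77.1 + (8.266) t − ½·9.81·t² = 0. Positive root: t = (8.266 + √(8.266² + 2·9.81·77.1)) / 9.81 = (8.266 + 39.76) / 9.81 = 4.896 s.
Horizontal distance: R = vₓ t = 8.560 × 4.896 = 41.91 m.

41.9 m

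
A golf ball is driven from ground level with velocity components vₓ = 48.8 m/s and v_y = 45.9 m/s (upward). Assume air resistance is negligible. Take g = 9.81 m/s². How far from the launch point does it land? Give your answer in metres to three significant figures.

Time aloft: T = 2 v_y0 / g = 2 × 45.90 / 9.81 = 9.358 s.
Range: R = vₓ T = 48.80 × 9.358 = 456.7 m.

457 m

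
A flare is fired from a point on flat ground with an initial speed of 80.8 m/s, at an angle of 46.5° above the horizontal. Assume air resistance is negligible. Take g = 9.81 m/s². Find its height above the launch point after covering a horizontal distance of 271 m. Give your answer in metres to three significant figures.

Horizontal component vₓ = 80.80 cos 46.5° = 55.62 m/s; vertical v_y0 = 80.80 sin 46.5° = 58.61 m/s.
At x = 271 m, t = x/vₓ = 271/55.62 = 4.872 s.
Height: y = v_y0 t − ½ g t² = 58.61 × 4.872 − 4.905 × 4.872² = 285.6 − 116.4 = 169.1 m.

169 m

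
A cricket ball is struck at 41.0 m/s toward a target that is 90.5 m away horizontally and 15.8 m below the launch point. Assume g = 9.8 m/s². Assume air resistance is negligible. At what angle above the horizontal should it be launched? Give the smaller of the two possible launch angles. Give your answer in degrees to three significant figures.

Trajectory: y = x tanθ − g x² (1 + tan²θ)/(2v₀²). With x = 90.5, y = −15.8, v₀ = 41.0, g = 9.80:
23.87 tan²θ − 90.5 tanθ + (8.074) = 0.
tanθ = [90.5 ± √(90.5² − 4 × 23.87 × (8.074))] / (2 × 23.87) = (90.5 ± 86.13) / 47.75, giving tanθ = 0.09142 or 3.699.
θ = 5.223° or 74.87°; the smaller is 5.223°.

5.22°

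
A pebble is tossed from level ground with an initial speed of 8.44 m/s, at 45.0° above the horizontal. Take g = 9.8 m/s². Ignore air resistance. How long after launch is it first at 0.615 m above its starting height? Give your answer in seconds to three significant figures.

Horizontal component vₓ = 8.440 cos 45.0° = 5.968 m/s; vertical v_y0 = 8.440 sin 45.0° = 5.968 m/s.
Require v_y0 t − ½ g t² = 0.615, i.e. 4.900 t² − 5.968 t + 0.615 = 0.
t = [5.968 ± √(5.968² − 2·9.80·0.615)] / 9.80 = (5.968 ± 4.854) / 9.80, so t = 0.1137 s or t = 1.104 s.
The first (ascending) time is 0.1137 s.

0.114 s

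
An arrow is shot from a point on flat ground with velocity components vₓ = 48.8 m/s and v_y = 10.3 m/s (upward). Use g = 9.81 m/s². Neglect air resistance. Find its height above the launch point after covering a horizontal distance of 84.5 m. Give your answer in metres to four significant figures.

3.128 m

x = vₓ t ⇒ t = 84.5/48.80 = 1.732 s.
Height: y = v_y0 t − ½ g t² = 10.30 × 1.732 − 4.905 × 1.732² = 17.84 − 14.71 = 3.128 m.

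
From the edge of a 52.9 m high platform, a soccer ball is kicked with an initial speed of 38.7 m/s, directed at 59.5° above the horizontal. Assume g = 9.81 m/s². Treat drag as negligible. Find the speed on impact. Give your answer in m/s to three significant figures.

Resolve: vₓ = 38.70 cos 59.5° = 19.64 m/s and v_y0 = 38.70 sin 59.5° = 33.35 m/s.
Vertical motion (up positive, ground at y = 0): 4.905 t² − (33.35) t − 52.9 = 0, so t = (33.35 + √(33.35² + 2·9.81·52.9)) / 9.81 = (33.35 + 46.37) / 9.81 = 8.125 s.
Vertical velocity at impact: v_y = v_y0 − g t = 33.35 − 9.81 × 8.125 = −46.37 m/s.
Speed: |v| = √(vₓ² + v_y²) = √(19.64² + 46.37²) = 50.35 m/s.

50.4 m/s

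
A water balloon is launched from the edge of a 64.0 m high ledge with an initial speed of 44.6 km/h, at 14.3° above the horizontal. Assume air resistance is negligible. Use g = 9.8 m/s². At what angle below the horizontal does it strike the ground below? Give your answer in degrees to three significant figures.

Convert: 44.6 km/h = 44.6/3.6 = 12.39 m/s.
Components: vₓ = 12.39 cos 14.3° = 12.01 m/s, v_y0 = 12.39 sin 14.3° = 3.060 m/s.
The projectile lands when y = 64.0 + (3.060) t − ½·9.80·t² = 0. Positive root: t = (3.060 + √(3.060² + 2·9.80·64.0)) / 9.80 = (3.060 + 35.55) / 9.80 = 3.940 s.
At impact: v_y = v_y0 − g t = −35.55 m/s; vₓ = 12.01 m/s.
Angle below horizontal: arctan(|v_y|/vₓ) = arctan(35.55/12.01) = 71.34°.

71.3°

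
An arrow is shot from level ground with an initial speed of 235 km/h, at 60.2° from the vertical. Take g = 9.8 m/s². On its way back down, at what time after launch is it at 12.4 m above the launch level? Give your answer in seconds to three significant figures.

Convert: 235 km/h = 235/3.6 = 65.28 m/s.
Resolve: vₓ = 65.28 sin 60.2° = 56.65 m/s and v_y0 = 65.28 cos 60.2° = 32.44 m/s.
Set y = v_y0 t − ½ g t² = 12.4: 4.900 t² − 32.44 t + 12.4 = 0.
Quadratic formula: t = (32.44 ± √809.40) / 9.80 = (32.44 ± 28.45) / 9.80 → t = 0.4073 s or 6.213 s.
The descending-branch root is 6.213 s.

6.21 s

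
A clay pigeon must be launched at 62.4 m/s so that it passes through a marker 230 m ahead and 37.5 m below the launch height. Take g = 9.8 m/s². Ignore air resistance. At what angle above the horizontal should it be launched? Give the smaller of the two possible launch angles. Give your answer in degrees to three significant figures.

Trajectory: y = x tanθ − g x² (1 + tan²θ)/(2v₀²). With x = 230, y = −37.5, v₀ = 62.4, g = 9.80:
66.57 tan²θ − 230 tanθ + (29.07) = 0.
tanθ = [230 ± √(230² − 4 × 66.57 × (29.07))] / (2 × 66.57) = (230 ± 212.5) / 133.1, giving tanθ = 0.1314 or 3.324.
θ = 7.485° or 73.25°; the smaller is 7.485°.

7.49°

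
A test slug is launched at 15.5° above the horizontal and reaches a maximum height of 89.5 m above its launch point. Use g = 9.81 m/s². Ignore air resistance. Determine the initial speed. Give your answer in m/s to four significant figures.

156.8 m/s

At the peak v_y = 0, so v_y0 = √(2gH) = √(2 × 9.81 × 89.5) = 41.90 m/s.
v_y0 = v₀ sin θ ⇒ v₀ = 41.90 / sin 15.5° = 156.8 m/s.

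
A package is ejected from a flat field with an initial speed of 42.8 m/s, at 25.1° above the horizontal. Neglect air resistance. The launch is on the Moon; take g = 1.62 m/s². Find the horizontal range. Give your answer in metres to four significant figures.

Horizontal component vₓ = 42.80 cos 25.1° = 38.76 m/s; vertical v_y0 = 42.80 sin 25.1° = 18.16 m/s.
Time aloft: T = 2 v_y0 / g = 2 × 18.16 / 1.62 = 22.41 s.
Horizontal distance R = vₓ T = 38.76 × 22.41 = 868.7 m.

868.7 m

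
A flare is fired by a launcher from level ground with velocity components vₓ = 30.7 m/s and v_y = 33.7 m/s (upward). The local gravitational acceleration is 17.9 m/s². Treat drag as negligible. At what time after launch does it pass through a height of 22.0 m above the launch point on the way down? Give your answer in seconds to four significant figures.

Height y(t) = 33.70 t − 8.950 t² = 22.0 gives 8.950 t² − 33.70 t + 22.0 = 0.
Quadratic formula: t = (33.70 ± √348.09) / 17.9 = (33.70 ± 18.66) / 17.9 → t = 0.8404 s or 2.925 s.
The descending-branch root is 2.925 s.

2.925 s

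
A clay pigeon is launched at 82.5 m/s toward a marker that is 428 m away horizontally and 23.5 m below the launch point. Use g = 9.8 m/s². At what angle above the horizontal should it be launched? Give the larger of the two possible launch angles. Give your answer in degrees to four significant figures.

71.38°

Trajectory: y = x tanθ − g x² (1 + tan²θ)/(2v₀²). With x = 428, y = −23.5, v₀ = 82.5, g = 9.80:
131.9 tan²θ − 428 tanθ + (108.4) = 0.
tanθ = [428 ± √(428² − 4 × 131.9 × (108.4))] / (2 × 131.9) = (428 ± 355.0) / 263.8, giving tanθ = 0.2768 or 2.969.
θ = 15.47° or 71.38°; the larger is 71.38°.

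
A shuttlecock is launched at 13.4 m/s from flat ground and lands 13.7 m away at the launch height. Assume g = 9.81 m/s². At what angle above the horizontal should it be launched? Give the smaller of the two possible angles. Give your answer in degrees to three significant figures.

24.2°

R = v₀² sin 2θ / g gives sin 2θ = gR/v₀² = 9.81·13.7/13.4² = 0.7485.
2θ = 48.46° or 180° − 48.46° = 131.5°, so θ = 24.23° or 65.77°.
The smaller angle is 24.23°.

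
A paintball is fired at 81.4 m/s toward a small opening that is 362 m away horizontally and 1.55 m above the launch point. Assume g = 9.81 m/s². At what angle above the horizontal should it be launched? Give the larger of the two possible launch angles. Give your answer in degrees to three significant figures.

73.8°

Trajectory: y = x tanθ − g x² (1 + tan²θ)/(2v₀²). With x = 362, y = 1.55, v₀ = 81.4, g = 9.81:
97.01 tan²θ − 362 tanθ + (98.56) = 0.
tanθ = [362 ± √(362² − 4 × 97.01 × (98.56))] / (2 × 97.01) = (362 ± 304.6) / 194.0, giving tanθ = 0.2957 or 3.436.
θ = 16.47° or 73.77°; the larger is 73.77°.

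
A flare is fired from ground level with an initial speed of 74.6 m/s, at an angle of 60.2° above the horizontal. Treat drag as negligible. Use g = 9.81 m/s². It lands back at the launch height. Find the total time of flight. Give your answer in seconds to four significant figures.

Resolve: vₓ = 74.60 cos 60.2° = 37.07 m/s and v_y0 = 74.60 sin 60.2° = 64.74 m/s.
Time of flight on level ground: T = 2 v_y0 / g = 2 × 64.74 / 9.81 = 13.20 s.

13.20 s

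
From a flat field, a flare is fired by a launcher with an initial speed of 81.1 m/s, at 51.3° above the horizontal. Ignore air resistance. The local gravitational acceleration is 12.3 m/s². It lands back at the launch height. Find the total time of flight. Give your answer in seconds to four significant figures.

Resolve: vₓ = 81.10 cos 51.3° = 50.71 m/s and v_y0 = 81.10 sin 51.3° = 63.29 m/s.
Landing at launch height ⇒ T = 2 v_y0 / g = 2 × 63.29 / 12.3 = 10.29 s.

10.29 s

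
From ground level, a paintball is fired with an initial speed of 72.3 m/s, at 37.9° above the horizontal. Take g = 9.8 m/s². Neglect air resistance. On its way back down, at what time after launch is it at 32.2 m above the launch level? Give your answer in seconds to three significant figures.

vₓ = 72.30 cos 37.9° = 57.05 m/s; v_y0 = 72.30 sin 37.9° = 44.41 m/s.
Height y(t) = 44.41 t − 4.900 t² = 32.2 gives 4.900 t² − 44.41 t + 32.2 = 0.
t = [44.41 ± √(44.41² − 2·9.80·32.2)] / 9.80 = (44.41 ± 36.62) / 9.80, so t = 0.7947 s or t = 8.269 s.
The descending-branch root is 8.269 s.

8.27 s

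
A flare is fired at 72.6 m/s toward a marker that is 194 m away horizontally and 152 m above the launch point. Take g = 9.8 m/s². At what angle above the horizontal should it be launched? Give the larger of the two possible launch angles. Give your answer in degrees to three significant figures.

Trajectory: y = x tanθ − g x² (1 + tan²θ)/(2v₀²). With x = 194, y = 152, v₀ = 72.6, g = 9.80:
34.99 tan²θ − 194 tanθ + (187.0) = 0.
tanθ = [194 ± √(194² − 4 × 34.99 × (187.0))] / (2 × 34.99) = (194 ± 107.1) / 69.98, giving tanθ = 1.242 or 4.303.
θ = 51.16° or 76.92°; the larger is 76.92°.

76.9°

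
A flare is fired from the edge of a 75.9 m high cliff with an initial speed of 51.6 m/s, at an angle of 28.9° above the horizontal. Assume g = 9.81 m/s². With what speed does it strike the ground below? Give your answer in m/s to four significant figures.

64.43 m/s

Resolve: vₓ = 51.60 cos 28.9° = 45.17 m/s and v_y0 = 51.60 sin 28.9° = 24.94 m/s.
Vertical motion (up positive, ground at y = 0): 4.905 t² − (24.94) t − 75.9 = 0, so t = (24.94 + √(24.94² + 2·9.81·75.9)) / 9.81 = (24.94 + 45.95) / 9.81 = 7.226 s.
Vertical velocity at impact: v_y = v_y0 − g t = 24.94 − 9.81 × 7.226 = −45.95 m/s.
Speed: |v| = √(vₓ² + v_y²) = √(45.17² + 45.95²) = 64.43 m/s.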